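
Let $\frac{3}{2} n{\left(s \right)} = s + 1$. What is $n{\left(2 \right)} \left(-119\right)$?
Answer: $-238$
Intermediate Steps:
$n{\left(s \right)} = \frac{2}{3} + \frac{2 s}{3}$ ($n{\left(s \right)} = \frac{2 \left(s + 1\right)}{3} = \frac{2 \left(1 + s\right)}{3} = \frac{2}{3} + \frac{2 s}{3}$)
$n{\left(2 \right)} \left(-119\right) = \left(\frac{2}{3} + \frac{2}{3} \cdot 2\right) \left(-119\right) = \left(\frac{2}{3} + \frac{4}{3}\right) \left(-119\right) = 2 \left(-119\right) = -238$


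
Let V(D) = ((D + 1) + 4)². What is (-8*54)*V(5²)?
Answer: -388800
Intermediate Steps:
V(D) = (5 + D)² (V(D) = ((1 + D) + 4)² = (5 + D)²)
(-8*54)*V(5²) = (-8*54)*(5 + 5²)² = -432*(5 + 25)² = -432*30² = -432*900 = -388800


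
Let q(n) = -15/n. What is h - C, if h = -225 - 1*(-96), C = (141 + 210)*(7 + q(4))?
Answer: -5079/4 ≈ -1269.8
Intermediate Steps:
C = 4563/4 (C = (141 + 210)*(7 - 15/4) = 351*(7 - 15*¼) = 351*(7 - 15/4) = 351*(13/4) = 4563/4 ≈ 1140.8)
h = -129 (h = -225 + 96 = -129)
h - C = -129 - 1*4563/4 = -129 - 4563/4 = -5079/4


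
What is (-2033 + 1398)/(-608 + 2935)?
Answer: -635/2327 ≈ -0.27288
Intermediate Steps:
(-2033 + 1398)/(-608 + 2935) = -635/2327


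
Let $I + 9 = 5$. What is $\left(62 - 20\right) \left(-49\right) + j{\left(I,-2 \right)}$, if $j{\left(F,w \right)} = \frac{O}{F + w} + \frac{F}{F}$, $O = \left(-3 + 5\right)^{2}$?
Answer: $- \frac{6173}{3} \approx -2057.7$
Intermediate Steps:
$I = -4$ ($I = -9 + 5 = -4$)
$O = 4$ ($O = 2^{2} = 4$)
$j{\left(F,w \right)} = 1 + \frac{4}{F + w}$ ($j{\left(F,w \right)} = \frac{4}{F + w} + \frac{F}{F} = \frac{4}{F + w} + 1 = 1 + \frac{4}{F + w}$)
$\left(62 - 20\right) \left(-49\right) + j{\left(I,-2 \right)} = \left(62 - 20\right) \left(-49\right) + \frac{4 - 4 - 2}{-4 - 2} = 42 \left(-49\right) + \frac{1}{-6} \left(-2\right) = -2058 - - \frac{1}{3} = -2058 + \frac{1}{3} = - \frac{6173}{3}$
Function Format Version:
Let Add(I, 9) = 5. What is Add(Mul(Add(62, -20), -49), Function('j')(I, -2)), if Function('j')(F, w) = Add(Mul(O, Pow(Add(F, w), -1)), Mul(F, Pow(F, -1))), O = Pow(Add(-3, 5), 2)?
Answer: Rational(-6173, 3) ≈ -2057.7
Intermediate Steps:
I = -4 (I = Add(-9, 5) = -4)
O = 4 (O = Pow(2, 2) = 4)
Function('j')(F, w) = Add(1, Mul(4, Pow(Add(F, w), -1))) (Function('j')(F, w) = Add(Mul(4, Pow(Add(F, w), -1)), Mul(F, Pow(F, -1))) = Add(Mul(4, Pow(Add(F, w), -1)), 1) = Add(1, Mul(4, Pow(Add(F, w), -1))))
Add(Mul(Add(62, -20), -49), Function('j')(I, -2)) = Add(Mul(Add(62, -20), -49), Mul(Pow(Add(-4, -2), -1), Add(4, -4, -2))) = Add(Mul(42, -49), Mul(Pow(-6, -1), -2)) = Add(-2058, Mul(Rational(-1, 6), -2)) = Add(-2058, Rational(1, 3)) = Rational(-6173, 3)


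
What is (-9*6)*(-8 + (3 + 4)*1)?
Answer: 54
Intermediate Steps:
(-9*6)*(-8 + (3 + 4)*1) = -54*(-8 + 7*1) = -54*(-8 + 7) = -54*(-1) = 54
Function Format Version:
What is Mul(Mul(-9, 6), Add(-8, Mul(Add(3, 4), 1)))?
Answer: 54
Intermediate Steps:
Mul(Mul(-9, 6), Add(-8, Mul(Add(3, 4), 1))) = Mul(-54, Add(-8, Mul(7, 1))) = Mul(-54, Add(-8, 7)) = Mul(-54, -1) = 54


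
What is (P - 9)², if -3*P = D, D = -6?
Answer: 49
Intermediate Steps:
P = 2 (P = -⅓*(-6) = 2)
(P - 9)² = (2 - 9)² = (-7)² = 49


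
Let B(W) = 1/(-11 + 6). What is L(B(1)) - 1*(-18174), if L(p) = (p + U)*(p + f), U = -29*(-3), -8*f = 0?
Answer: 453916/25 ≈ 18157.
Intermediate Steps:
f = 0 (f = -⅛*0 = 0)
U = 87
B(W) = -⅕ (B(W) = 1/(-5) = -⅕)
L(p) = p*(87 + p) (L(p) = (p + 87)*(p + 0) = (87 + p)*p = p*(87 + p))
L(B(1)) - 1*(-18174) = -(87 - ⅕)/5 - 1*(-18174) = -⅕*434/5 + 18174 = -434/25 + 18174 = 453916/25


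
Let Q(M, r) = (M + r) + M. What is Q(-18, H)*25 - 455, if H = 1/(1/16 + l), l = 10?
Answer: -217755/161 ≈ -1352.5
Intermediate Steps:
H = 16/161 (H = 1/(1/16 + 10) = 1/(161/16) = 16/161 ≈ 0.099379)
Q(M, r) = r + 2*M
Q(-18, H)*25 - 455 = (16/161 + 2*(-18))*25 - 455 = (16/161 - 36)*25 - 455 = -5780/161*25 - 455 = -144500/161 - 455 = -217755/161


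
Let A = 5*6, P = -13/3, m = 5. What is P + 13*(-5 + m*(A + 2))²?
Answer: 936962/3 ≈ 3.1232e+5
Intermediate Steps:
P = -13/3 (P = -13*⅓ = -13/3 ≈ -4.3333)
A = 30
P + 13*(-5 + m*(A + 2))² = -13/3 + 13*(-5 + 5*(30 + 2))² = -13/3 + 13*(-5 + 5*32)² = -13/3 + 13*(-5 + 160)² = -13/3 + 13*155² = -13/3 + 13*24025 = -13/3 + 312325 = 936962/3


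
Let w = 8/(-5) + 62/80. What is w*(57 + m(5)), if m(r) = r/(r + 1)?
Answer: -3817/80 ≈ -47.713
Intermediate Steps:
w = -33/40 (w = 8*(-⅕) + 62*(1/80) = -8/5 + 31/40 = -33/40 ≈ -0.82500)
m(r) = r/(1 + r)
w*(57 + m(5)) = -33*(57 + 5/(1 + 5))/40 = -33*(57 + 5/6)/40 = -33*(57 + 5*(⅙))/40 = -33*(57 + ⅚)/40 = -33/40*347/6 = -3817/80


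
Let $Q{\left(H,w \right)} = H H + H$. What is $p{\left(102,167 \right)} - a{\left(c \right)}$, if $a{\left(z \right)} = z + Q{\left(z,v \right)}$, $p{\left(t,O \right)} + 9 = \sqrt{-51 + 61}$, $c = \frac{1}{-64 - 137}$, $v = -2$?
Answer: $- \frac{363208}{40401} + \sqrt{10} \approx -5.8278$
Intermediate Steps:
$c = - \frac{1}{201}$ ($c = \frac{1}{-201} = - \frac{1}{201} \approx -0.0049751$)
$p{\left(t,O \right)} = -9 + \sqrt{10}$ ($p{\left(t,O \right)} = -9 + \sqrt{-51 + 61} = -9 + \sqrt{10}$)
$Q{\left(H,w \right)} = H + H^{2}$ ($Q{\left(H,w \right)} = H^{2} + H = H + H^{2}$)
$a{\left(z \right)} = z + z \left(1 + z\right)$
$p{\left(102,167 \right)} - a{\left(c \right)} = \left(-9 + \sqrt{10}\right) - - \frac{2 - \frac{1}{201}}{201} = \left(-9 + \sqrt{10}\right) - \left(- \frac{1}{201}\right) \frac{401}{201} = \left(-9 + \sqrt{10}\right) - - \frac{401}{40401} = \left(-9 + \sqrt{10}\right) + \frac{401}{40401} = - \frac{363208}{40401} + \sqrt{10}$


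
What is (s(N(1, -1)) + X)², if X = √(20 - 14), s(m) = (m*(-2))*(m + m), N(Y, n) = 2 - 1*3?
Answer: (-4 + √6)² ≈ 2.4041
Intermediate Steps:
N(Y, n) = -1 (N(Y, n) = 2 - 3 = -1)
s(m) = -4*m² (s(m) = (-2*m)*(2*m) = -4*m²)
X = √6 ≈ 2.4495
(s(N(1, -1)) + X)² = (-4*(-1)² + √6)² = (-4*1 + √6)² = (-4 + √6)²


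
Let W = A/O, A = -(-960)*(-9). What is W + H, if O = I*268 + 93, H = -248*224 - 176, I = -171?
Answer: -169914096/3049 ≈ -55728.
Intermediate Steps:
H = -55728 (H = -55552 - 176 = -55728)
O = -45735 (O = -171*268 + 93 = -45828 + 93 = -45735)
A = -8640 (A = -30*288 = -8640)
W = 576/3049 (W = -8640/(-45735) = -8640*(-1/45735) = 576/3049 ≈ 0.18891)
W + H = 576/3049 - 55728 = -169914096/3049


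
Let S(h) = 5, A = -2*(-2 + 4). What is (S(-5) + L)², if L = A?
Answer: 1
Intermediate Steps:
A = -4 (A = -2*2 = -4)
L = -4
(S(-5) + L)² = (5 - 4)² = 1² = 1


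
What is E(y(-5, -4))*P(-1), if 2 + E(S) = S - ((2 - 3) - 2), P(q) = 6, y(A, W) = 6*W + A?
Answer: -168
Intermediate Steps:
y(A, W) = A + 6*W
E(S) = 1 + S (E(S) = -2 + (S - ((2 - 3) - 2)) = -2 + (S - (-1 - 2)) = -2 + (S - 1*(-3)) = -2 + (S + 3) = -2 + (3 + S) = 1 + S)
E(y(-5, -4))*P(-1) = (1 + (-5 + 6*(-4)))*6 = (1 + (-5 - 24))*6 = (1 - 29)*6 = -28*6 = -168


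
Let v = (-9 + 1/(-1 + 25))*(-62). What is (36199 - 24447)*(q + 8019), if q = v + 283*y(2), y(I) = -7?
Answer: 232457498/3 ≈ 7.7486e+7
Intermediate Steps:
v = 6665/12 (v = (-9 + 1/24)*(-62) = -215/24*(-62) = 6665/12 ≈ 555.42)
q = -17107/12 (q = 6665/12 + 283*(-7) = 6665/12 - 1981 = -17107/12 ≈ -1425.6)
(36199 - 24447)*(q + 8019) = (36199 - 24447)*(-17107/12 + 8019) = 11752*(79121/12) = 232457498/3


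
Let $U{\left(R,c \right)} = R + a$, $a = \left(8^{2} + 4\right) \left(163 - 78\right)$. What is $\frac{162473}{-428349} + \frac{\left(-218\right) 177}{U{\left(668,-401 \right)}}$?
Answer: $- \frac{8787950209}{1380997176} \approx -6.3635$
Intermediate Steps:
$a = 5780$ ($a = \left(64 + 4\right) 85 = 68 \cdot 85 = 5780$)
$U{\left(R,c \right)} = 5780 + R$ ($U{\left(R,c \right)} = R + 5780 = 5780 + R$)
$\frac{162473}{-428349} + \frac{\left(-218\right) 177}{U{\left(668,-401 \right)}} = \frac{162473}{-428349} + \frac{\left(-218\right) 177}{5780 + 668} = 162473 \left(- \frac{1}{428349}\right) - \frac{38586}{6448} = - \frac{162473}{428349} - \frac{19293}{3224} = - \frac{8787950209}{1380997176}$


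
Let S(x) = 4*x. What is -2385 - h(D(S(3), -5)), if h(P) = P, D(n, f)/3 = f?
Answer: -2370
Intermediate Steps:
D(n, f) = 3*f
-2385 - h(D(S(3), -5)) = -2385 - 3*(-5) = -2385 - 1*(-15) = -2385 + 15 = -2370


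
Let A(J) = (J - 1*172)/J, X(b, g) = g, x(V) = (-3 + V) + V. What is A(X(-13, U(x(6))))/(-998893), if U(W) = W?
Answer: 163/8990037 ≈ 1.8131e-5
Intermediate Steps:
x(V) = -3 + 2*V
A(J) = (-172 + J)/J (A(J) = (J - 172)/J = (-172 + J)/J)
A(X(-13, U(x(6))))/(-998893) = ((-172 + (-3 + 2*6))/(-3 + 2*6))/(-998893) = ((-172 + (-3 + 12))/(-3 + 12))*(-1/998893) = ((-172 + 9)/9)*(-1/998893) = ((1/9)*(-163))*(-1/998893) = -163/9*(-1/998893) = 163/8990037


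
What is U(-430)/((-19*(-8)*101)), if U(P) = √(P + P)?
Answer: I*√215/7676 ≈ 0.0019102*I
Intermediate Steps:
U(P) = √2*√P (U(P) = √(2*P) = √2*√P)
U(-430)/((-19*(-8)*101)) = (√2*√(-430))/((-19*(-8)*101)) = (√2*(I*√430))/((152*101)) = (2*I*√215)/15352 = (2*I*√215)*(1/15352) = I*√215/7676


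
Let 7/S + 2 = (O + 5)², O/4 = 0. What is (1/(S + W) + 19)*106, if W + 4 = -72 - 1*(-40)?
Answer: 1651056/821 ≈ 2011.0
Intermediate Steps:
O = 0 (O = 4*0 = 0)
S = 7/23 (S = 7/(-2 + (0 + 5)²) = 7/(-2 + 5²) = 7/(-2 + 25) = 7/23 ≈ 0.30435)
W = -36 (W = -4 + (-72 - 1*(-40)) = -4 + (-72 + 40) = -4 - 32 = -36)
(1/(S + W) + 19)*106 = (1/(7/23 - 36) + 19)*106 = (1/(-821/23) + 19)*106 = (-23/821 + 19)*106 = (15576/821)*106 = 1651056/821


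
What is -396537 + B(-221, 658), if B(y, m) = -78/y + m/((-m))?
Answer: -6741140/17 ≈ -3.9654e+5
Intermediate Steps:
B(y, m) = -1 - 78/y (B(y, m) = -78/y + m*(-1/m) = -78/y - 1 = -1 - 78/y)
-396537 + B(-221, 658) = -396537 + (-78 - 1*(-221))/(-221) = -396537 - (-78 + 221)/221 = -396537 - 1/221*143 = -396537 - 11/17 = -6741140/17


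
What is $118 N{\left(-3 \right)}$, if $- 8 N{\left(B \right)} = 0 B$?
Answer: $0$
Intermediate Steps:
$N{\left(B \right)} = 0$ ($N{\left(B \right)} = - \frac{0 B}{8} = \left(- \frac{1}{8}\right) 0 = 0$)
$118 N{\left(-3 \right)} = 118 \cdot 0 = 0$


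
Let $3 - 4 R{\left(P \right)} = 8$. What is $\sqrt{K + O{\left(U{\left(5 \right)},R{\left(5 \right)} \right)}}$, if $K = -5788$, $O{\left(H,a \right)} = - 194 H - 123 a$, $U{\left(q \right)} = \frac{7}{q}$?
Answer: $\frac{i \sqrt{590585}}{10} \approx 76.849 i$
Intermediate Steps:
$R{\left(P \right)} = - \frac{5}{4}$ ($R{\left(P \right)} = \frac{3}{4} - 2 = - \frac{5}{4}$)
$\sqrt{K + O{\left(U{\left(5 \right)},R{\left(5 \right)} \right)}} = \sqrt{-5788 - \left(- \frac{615}{4} + 194 \cdot \frac{7}{5}\right)} = \sqrt{-5788 + \left(- 194 \cdot 7 \cdot \frac{1}{5} + \frac{615}{4}\right)} = \sqrt{-5788 + \left(\left(-194\right) \frac{7}{5} + \frac{615}{4}\right)} = \sqrt{-5788 + \left(- \frac{1358}{5} + \frac{615}{4}\right)} = \sqrt{-5788 - \frac{2357}{20}} = \sqrt{- \frac{118117}{20}} = \frac{i \sqrt{590585}}{10}$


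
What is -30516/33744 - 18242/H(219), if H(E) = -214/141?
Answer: 3616131431/300884 ≈ 12018.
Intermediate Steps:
H(E) = -214/141 (H(E) = -214*1/141 = -214/141)
-30516/33744 - 18242/H(219) = -30516/33744 - 18242/(-214/141) = -30516*1/33744 - 18242*(-141/214) = -2543/2812 + 1286061/107 = 3616131431/300884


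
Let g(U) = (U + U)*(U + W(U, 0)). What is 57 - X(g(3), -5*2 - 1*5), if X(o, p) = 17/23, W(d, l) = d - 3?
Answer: 1294/23 ≈ 56.261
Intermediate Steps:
W(d, l) = -3 + d
g(U) = 2*U*(-3 + 2*U) (g(U) = (U + U)*(U + (-3 + U)) = (2*U)*(-3 + 2*U) = 2*U*(-3 + 2*U))
X(o, p) = 17/23 (X(o, p) = 17*(1/23) = 17/23)
57 - X(g(3), -5*2 - 1*5) = 57 - 1*17/23 = 57 - 17/23 = 1294/23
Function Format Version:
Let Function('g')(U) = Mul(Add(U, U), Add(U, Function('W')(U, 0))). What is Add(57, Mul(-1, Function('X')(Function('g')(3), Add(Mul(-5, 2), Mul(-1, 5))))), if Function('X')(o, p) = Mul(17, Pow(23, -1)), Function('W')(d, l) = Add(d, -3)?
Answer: Rational(1294, 23) ≈ 56.261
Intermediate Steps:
Function('W')(d, l) = Add(-3, d)
Function('g')(U) = Mul(2, U, Add(-3, Mul(2, U))) (Function('g')(U) = Mul(Add(U, U), Add(U, Add(-3, U))) = Mul(Mul(2, U), Add(-3, Mul(2, U))) = Mul(2, U, Add(-3, Mul(2, U))))
Function('X')(o, p) = Rational(17, 23) (Function('X')(o, p) = Mul(17, Rational(1, 23)) = Rational(17, 23))
Add(57, Mul(-1, Function('X')(Function('g')(3), Add(Mul(-5, 2), Mul(-1, 5))))) = Add(57, Mul(-1, Rational(17, 23))) = Add(57, Rational(-17, 23)) = Rational(1294, 23)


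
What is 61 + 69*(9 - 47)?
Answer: -2561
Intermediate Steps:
61 + 69*(9 - 47) = 61 + 69*(-38) = 61 - 2622 = -2561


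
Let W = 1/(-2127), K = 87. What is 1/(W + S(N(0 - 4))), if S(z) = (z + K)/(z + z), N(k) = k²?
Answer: 68064/219049 ≈ 0.31073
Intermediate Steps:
S(z) = (87 + z)/(2*z) (S(z) = (z + 87)/(z + z) = (87 + z)/((2*z)) = (87 + z)*(1/(2*z)) = (87 + z)/(2*z))
W = -1/2127 ≈ -0.00047015
1/(W + S(N(0 - 4))) = 1/(-1/2127 + (87 + (0 - 4)²)/(2*((0 - 4)²))) = 1/(-1/2127 + (87 + (-4)²)/(2*((-4)²))) = 1/(-1/2127 + (½)*(87 + 16)/16) = 1/(-1/2127 + (½)*(1/16)*103) = 1/(-1/2127 + 103/32) = 1/(219049/68064) = 68064/219049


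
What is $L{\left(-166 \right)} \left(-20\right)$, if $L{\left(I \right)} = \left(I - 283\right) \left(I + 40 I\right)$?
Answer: $-61117880$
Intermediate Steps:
$L{\left(I \right)} = 41 I \left(-283 + I\right)$ ($L{\left(I \right)} = \left(-283 + I\right) 41 I = 41 I \left(-283 + I\right)$)
$L{\left(-166 \right)} \left(-20\right) = 41 \left(-166\right) \left(-283 - 166\right) \left(-20\right) = 41 \left(-166\right) \left(-449\right) \left(-20\right) = 3055894 \left(-20\right) = -61117880$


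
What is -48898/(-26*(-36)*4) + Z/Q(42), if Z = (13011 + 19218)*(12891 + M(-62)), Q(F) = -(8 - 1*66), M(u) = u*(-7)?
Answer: 401965824779/54288 ≈ 7.4043e+6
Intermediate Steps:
M(u) = -7*u
Q(F) = 58 (Q(F) = -(8 - 66) = -1*(-58) = 58)
Z = 429451425 (Z = (13011 + 19218)*(12891 - 7*(-62)) = 32229*(12891 + 434) = 32229*13325 = 429451425)
-48898/(-26*(-36)*4) + Z/Q(42) = -48898/(-26*(-36)*4) + 429451425/58 = -48898/(936*4) + 429451425*(1/58) = -48898/3744 + 429451425/58 = -48898*1/3744 + 429451425/58 = -24449/1872 + 429451425/58 = 401965824779/54288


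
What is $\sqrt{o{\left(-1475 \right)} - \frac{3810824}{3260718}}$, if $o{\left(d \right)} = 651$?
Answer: $\frac{\sqrt{191921929959847}}{543453} \approx 25.492$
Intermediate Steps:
$\sqrt{o{\left(-1475 \right)} - \frac{3810824}{3260718}} = \sqrt{651 - \frac{3810824}{3260718}} = \sqrt{651 - \frac{1905412}{1630359}} = \sqrt{\frac{1059458297}{1630359}} = \frac{\sqrt{191921929959847}}{543453}$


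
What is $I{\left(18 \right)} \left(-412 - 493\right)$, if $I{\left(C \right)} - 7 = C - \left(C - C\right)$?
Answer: $-22625$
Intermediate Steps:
$I{\left(C \right)} = 7 + C$ ($I{\left(C \right)} = 7 + \left(C - \left(C - C\right)\right) = 7 + \left(C - 0\right) = 7 + \left(C + 0\right) = 7 + C$)
$I{\left(18 \right)} \left(-412 - 493\right) = \left(7 + 18\right) \left(-412 - 493\right) = 25 \left(-905\right) = -22625$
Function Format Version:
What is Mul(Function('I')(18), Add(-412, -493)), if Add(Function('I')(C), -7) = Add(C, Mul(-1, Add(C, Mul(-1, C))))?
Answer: -22625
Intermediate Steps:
Function('I')(C) = Add(7, C) (Function('I')(C) = Add(7, Add(C, Mul(-1, Add(C, Mul(-1, C))))) = Add(7, Add(C, Mul(-1, 0))) = Add(7, Add(C, 0)) = Add(7, C))
Mul(Function('I')(18), Add(-412, -493)) = Mul(Add(7, 18), Add(-412, -493)) = Mul(25, -905) = -22625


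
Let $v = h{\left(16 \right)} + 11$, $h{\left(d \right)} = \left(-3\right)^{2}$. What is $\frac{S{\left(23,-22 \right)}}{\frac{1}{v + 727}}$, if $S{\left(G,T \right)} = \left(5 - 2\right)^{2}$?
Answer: $6723$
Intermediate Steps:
$h{\left(d \right)} = 9$
$v = 20$ ($v = 9 + 11 = 20$)
$S{\left(G,T \right)} = 9$ ($S{\left(G,T \right)} = 3^{2} = 9$)
$\frac{S{\left(23,-22 \right)}}{\frac{1}{v + 727}} = \frac{9}{\frac{1}{20 + 727}} = \frac{9}{\frac{1}{747}} = 9 \frac{1}{\frac{1}{747}} = 9 \cdot 747 = 6723$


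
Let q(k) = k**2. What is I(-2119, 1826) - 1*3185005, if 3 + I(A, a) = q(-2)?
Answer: -3185004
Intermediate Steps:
I(A, a) = 1 (I(A, a) = -3 + (-2)**2 = -3 + 4 = 1)
I(-2119, 1826) - 1*3185005 = 1 - 1*3185005 = 1 - 3185005 = -3185004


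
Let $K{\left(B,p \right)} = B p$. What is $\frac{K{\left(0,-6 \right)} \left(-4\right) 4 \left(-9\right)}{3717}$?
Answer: $0$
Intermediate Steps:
$\frac{K{\left(0,-6 \right)} \left(-4\right) 4 \left(-9\right)}{3717} = \frac{0 \left(-6\right) \left(-4\right) 4 \left(-9\right)}{3717} = 0 \left(-4\right) \left(-36\right) \frac{1}{3717} = 0 \left(-36\right) \frac{1}{3717} = 0 \cdot \frac{1}{3717} = 0$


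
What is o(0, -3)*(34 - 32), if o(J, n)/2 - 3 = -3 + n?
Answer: -12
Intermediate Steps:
o(J, n) = 2*n (o(J, n) = 6 + 2*(-3 + n) = 6 + (-6 + 2*n) = 2*n)
o(0, -3)*(34 - 32) = (2*(-3))*(34 - 32) = -6*2 = -12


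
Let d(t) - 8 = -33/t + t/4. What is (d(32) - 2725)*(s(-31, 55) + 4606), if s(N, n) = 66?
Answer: -12661266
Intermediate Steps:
d(t) = 8 - 33/t + t/4 (d(t) = 8 + (-33/t + t/4) = 8 - 33/t + t/4)
(d(32) - 2725)*(s(-31, 55) + 4606) = ((8 - 33/32 + (¼)*32) - 2725)*(66 + 4606) = ((8 - 33*1/32 + 8) - 2725)*4672 = ((8 - 33/32 + 8) - 2725)*4672 = (479/32 - 2725)*4672 = -86721/32*4672 = -12661266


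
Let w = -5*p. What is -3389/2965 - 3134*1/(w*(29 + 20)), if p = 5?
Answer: 1028157/726425 ≈ 1.4154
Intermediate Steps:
w = -25 (w = -5*5 = -25)
-3389/2965 - 3134*1/(w*(29 + 20)) = -3389/2965 - 3134*(-1/(25*(29 + 20))) = -3389*1/2965 - 3134/(49*(-25)) = -3389/2965 - 3134/(-1225) = -3389/2965 - 3134*(-1/1225) = -3389/2965 + 3134/1225 = 1028157/726425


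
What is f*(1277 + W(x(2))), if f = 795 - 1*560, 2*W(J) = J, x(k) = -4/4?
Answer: 599955/2 ≈ 2.9998e+5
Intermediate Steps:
x(k) = -1 (x(k) = -4*¼ = -1)
W(J) = J/2
f = 235 (f = 795 - 560 = 235)
f*(1277 + W(x(2))) = 235*(1277 + (½)*(-1)) = 235*(1277 - ½) = 235*(2553/2) = 599955/2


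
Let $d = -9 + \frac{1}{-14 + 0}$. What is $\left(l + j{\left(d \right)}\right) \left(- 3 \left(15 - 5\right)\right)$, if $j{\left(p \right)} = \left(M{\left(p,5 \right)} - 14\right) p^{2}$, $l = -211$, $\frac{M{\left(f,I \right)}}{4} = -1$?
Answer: $\frac{2487585}{49} \approx 50767.0$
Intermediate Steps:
$M{\left(f,I \right)} = -4$ ($M{\left(f,I \right)} = 4 \left(-1\right) = -4$)
$d = - \frac{127}{14}$ ($d = -9 + \frac{1}{-14} = -9 - \frac{1}{14} = - \frac{127}{14} \approx -9.0714$)
$j{\left(p \right)} = - 18 p^{2}$ ($j{\left(p \right)} = \left(-4 - 14\right) p^{2} = - 18 p^{2}$)
$\left(l + j{\left(d \right)}\right) \left(- 3 \left(15 - 5\right)\right) = \left(-211 - 18 \left(- \frac{127}{14}\right)^{2}\right) \left(- 3 \left(15 - 5\right)\right) = \left(-211 - \frac{145161}{98}\right) \left(\left(-3\right) 10\right) = \left(-211 - \frac{145161}{98}\right) \left(-30\right) = \left(- \frac{165839}{98}\right) \left(-30\right) = \frac{2487585}{49}$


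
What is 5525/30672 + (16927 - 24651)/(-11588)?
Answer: 75233557/88856784 ≈ 0.84668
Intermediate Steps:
5525/30672 + (16927 - 24651)/(-11588) = 5525*(1/30672) - 7724*(-1/11588) = 5525/30672 + 1931/2897 = 75233557/88856784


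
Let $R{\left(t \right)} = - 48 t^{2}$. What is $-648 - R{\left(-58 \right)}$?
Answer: $160824$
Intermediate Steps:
$-648 - R{\left(-58 \right)} = -648 - - 48 \left(-58\right)^{2} = -648 - \left(-48\right) 3364 = -648 - -161472 = -648 + 161472 = 160824$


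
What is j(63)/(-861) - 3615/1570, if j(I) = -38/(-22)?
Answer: -6853499/2973894 ≈ -2.3046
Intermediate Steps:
j(I) = 19/11 (j(I) = -38*(-1/22) = 19/11)
j(63)/(-861) - 3615/1570 = (19/11)/(-861) - 3615/1570 = (19/11)*(-1/861) - 3615*1/1570 = -19/9471 - 723/314 = -6853499/2973894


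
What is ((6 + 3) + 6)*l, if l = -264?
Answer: -3960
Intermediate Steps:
((6 + 3) + 6)*l = ((6 + 3) + 6)*(-264) = (9 + 6)*(-264) = 15*(-264) = -3960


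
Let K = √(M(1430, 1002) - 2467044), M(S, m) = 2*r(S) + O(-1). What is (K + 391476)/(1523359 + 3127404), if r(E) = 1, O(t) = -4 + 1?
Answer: 20604/244777 + I*√2467045/4650763 ≈ 0.084175 + 0.00033773*I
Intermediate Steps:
O(t) = -3
M(S, m) = -1 (M(S, m) = 2*1 - 3 = 2 - 3 = -1)
K = I*√2467045 (K = √(-1 - 2467044) = √(-2467045) = I*√2467045 ≈ 1570.7*I)
(K + 391476)/(1523359 + 3127404) = (I*√2467045 + 391476)/(1523359 + 3127404) = (391476 + I*√2467045)/4650763 = (391476 + I*√2467045)*(1/4650763) = 20604/244777 + I*√2467045/4650763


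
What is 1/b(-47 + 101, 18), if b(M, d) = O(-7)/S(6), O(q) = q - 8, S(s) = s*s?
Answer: -12/5 ≈ -2.4000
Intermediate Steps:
S(s) = s²
O(q) = -8 + q
b(M, d) = -5/12 (b(M, d) = (-8 - 7)/(6²) = -15/36 = -15*1/36 = -5/12)
1/b(-47 + 101, 18) = 1/(-5/12) = -12/5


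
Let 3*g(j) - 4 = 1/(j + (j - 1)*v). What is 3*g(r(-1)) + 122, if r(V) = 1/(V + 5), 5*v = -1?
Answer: 257/2 ≈ 128.50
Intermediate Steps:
v = -⅕ (v = (⅕)*(-1) = -⅕ ≈ -0.20000)
r(V) = 1/(5 + V)
g(j) = 4/3 + 1/(3*(⅕ + 4*j/5)) (g(j) = 4/3 + 1/(3*(j + (j - 1)*(-⅕))) = 4/3 + 1/(3*(j + (-1 + j)*(-⅕))) = 4/3 + 1/(3*(j + (⅕ - j/5))) = 4/3 + 1/(3*(⅕ + 4*j/5)))
3*g(r(-1)) + 122 = 3*((9 + 16/(5 - 1))/(3*(1 + 4/(5 - 1)))) + 122 = 3*((9 + 16/4)/(3*(1 + 4/4))) + 122 = 3*((9 + 16*(¼))/(3*(1 + 4*(¼)))) + 122 = 3*((9 + 4)/(3*(1 + 1))) + 122 = 3*((⅓)*13/2) + 122 = 3*((⅓)*(½)*13) + 122 = 3*(13/6) + 122 = 13/2 + 122 = 257/2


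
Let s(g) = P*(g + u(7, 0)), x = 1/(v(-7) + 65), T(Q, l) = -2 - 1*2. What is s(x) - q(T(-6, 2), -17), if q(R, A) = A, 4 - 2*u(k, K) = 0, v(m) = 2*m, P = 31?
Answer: 4060/51 ≈ 79.608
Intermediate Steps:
u(k, K) = 2 (u(k, K) = 2 - ½*0 = 2 + 0 = 2)
T(Q, l) = -4 (T(Q, l) = -2 - 2 = -4)
x = 1/51 (x = 1/(2*(-7) + 65) = 1/(-14 + 65) = 1/51 ≈ 0.019608)
s(g) = 62 + 31*g (s(g) = 31*(g + 2) = 31*(2 + g) = 62 + 31*g)
s(x) - q(T(-6, 2), -17) = (62 + 31*(1/51)) - 1*(-17) = (62 + 31/51) + 17 = 3193/51 + 17 = 4060/51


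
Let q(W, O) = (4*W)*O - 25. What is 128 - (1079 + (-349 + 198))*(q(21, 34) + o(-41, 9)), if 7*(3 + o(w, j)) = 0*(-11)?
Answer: -2624256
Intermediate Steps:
o(w, j) = -3 (o(w, j) = -3 + (0*(-11))/7 = -3 + (1/7)*0 = -3 + 0 = -3)
q(W, O) = -25 + 4*O*W (q(W, O) = 4*O*W - 25 = -25 + 4*O*W)
128 - (1079 + (-349 + 198))*(q(21, 34) + o(-41, 9)) = 128 - (1079 + (-349 + 198))*((-25 + 4*34*21) - 3) = 128 - (1079 - 151)*((-25 + 2856) - 3) = 128 - 928*(2831 - 3) = 128 - 928*2828 = 128 - 1*2624384 = 128 - 2624384 = -2624256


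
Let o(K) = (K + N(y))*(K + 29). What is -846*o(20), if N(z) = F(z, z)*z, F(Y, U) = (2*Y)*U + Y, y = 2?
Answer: -1658160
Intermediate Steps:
F(Y, U) = Y + 2*U*Y (F(Y, U) = 2*U*Y + Y = Y + 2*U*Y)
N(z) = z²*(1 + 2*z) (N(z) = (z*(1 + 2*z))*z = z²*(1 + 2*z))
o(K) = (20 + K)*(29 + K) (o(K) = (K + 2²*(1 + 2*2))*(K + 29) = (K + 4*(1 + 4))*(29 + K) = (K + 4*5)*(29 + K) = (K + 20)*(29 + K) = (20 + K)*(29 + K))
-846*o(20) = -846*(580 + 20² + 49*20) = -846*(580 + 400 + 980) = -846*1960 = -1658160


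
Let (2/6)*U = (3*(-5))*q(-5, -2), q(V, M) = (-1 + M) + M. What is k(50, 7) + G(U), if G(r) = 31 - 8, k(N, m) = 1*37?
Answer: 60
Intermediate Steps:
k(N, m) = 37
q(V, M) = -1 + 2*M
U = 225 (U = 3*((3*(-5))*(-1 + 2*(-2))) = 3*(-15*(-1 - 4)) = 3*(-15*(-5)) = 3*75 = 225)
G(r) = 23
k(50, 7) + G(U) = 37 + 23 = 60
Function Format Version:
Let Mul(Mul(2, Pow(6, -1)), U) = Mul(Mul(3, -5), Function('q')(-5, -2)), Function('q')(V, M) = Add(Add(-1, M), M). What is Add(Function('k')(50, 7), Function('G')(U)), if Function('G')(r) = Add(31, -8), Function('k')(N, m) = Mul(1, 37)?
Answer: 60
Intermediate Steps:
Function('k')(N, m) = 37
Function('q')(V, M) = Add(-1, Mul(2, M))
U = 225 (U = Mul(3, Mul(Mul(3, -5), Add(-1, Mul(2, -2)))) = Mul(3, Mul(-15, Add(-1, -4))) = Mul(3, Mul(-15, -5)) = Mul(3, 75) = 225)
Function('G')(r) = 23
Add(Function('k')(50, 7), Function('G')(U)) = Add(37, 23) = 60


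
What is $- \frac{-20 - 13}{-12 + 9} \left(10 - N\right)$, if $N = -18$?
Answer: $-308$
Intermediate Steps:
$- \frac{-20 - 13}{-12 + 9} \left(10 - N\right) = - \frac{-20 - 13}{-12 + 9} \left(10 - -18\right) = - \frac{-33}{-3} \left(10 + 18\right) = - \frac{\left(-33\right) \left(-1\right)}{3} \cdot 28 = \left(-1\right) 11 \cdot 28 = \left(-11\right) 28 = -308$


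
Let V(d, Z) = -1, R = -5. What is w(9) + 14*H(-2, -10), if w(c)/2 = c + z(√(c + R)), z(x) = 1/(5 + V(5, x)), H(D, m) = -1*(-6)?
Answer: 205/2 ≈ 102.50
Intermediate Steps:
H(D, m) = 6
z(x) = ¼ (z(x) = 1/(5 - 1) = 1/4 = ¼)
w(c) = ½ + 2*c (w(c) = 2*(c + ¼) = 2*(¼ + c) = ½ + 2*c)
w(9) + 14*H(-2, -10) = (½ + 2*9) + 14*6 = (½ + 18) + 84 = 37/2 + 84 = 205/2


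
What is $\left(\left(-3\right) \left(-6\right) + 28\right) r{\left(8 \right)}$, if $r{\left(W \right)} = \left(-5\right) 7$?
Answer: $-1610$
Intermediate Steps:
$r{\left(W \right)} = -35$
$\left(\left(-3\right) \left(-6\right) + 28\right) r{\left(8 \right)} = \left(\left(-3\right) \left(-6\right) + 28\right) \left(-35\right) = \left(18 + 28\right) \left(-35\right) = 46 \left(-35\right) = -1610$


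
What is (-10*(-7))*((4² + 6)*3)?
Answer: 4620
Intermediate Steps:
(-10*(-7))*((4² + 6)*3) = 70*((16 + 6)*3) = 70*(22*3) = 70*66 = 4620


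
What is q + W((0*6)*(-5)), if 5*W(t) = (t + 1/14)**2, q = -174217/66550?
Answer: -17066611/6521900 ≈ -2.6168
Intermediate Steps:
q = -174217/66550 (q = -174217*1/66550 = -174217/66550 ≈ -2.6178)
W(t) = (1/14 + t)**2/5 (W(t) = (t + 1/14)**2/5 = (1/14 + t)**2/5)
q + W((0*6)*(-5)) = -174217/66550 + (1 + 14*((0*6)*(-5)))**2/980 = -174217/66550 + (1 + 14*(0*(-5)))**2/980 = -174217/66550 + (1 + 14*0)**2/980 = -174217/66550 + (1 + 0)**2/980 = -174217/66550 + (1/980)*1**2 = -174217/66550 + (1/980)*1 = -174217/66550 + 1/980 = -17066611/6521900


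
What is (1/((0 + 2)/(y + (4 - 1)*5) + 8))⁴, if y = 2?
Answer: 83521/362673936 ≈ 0.00023029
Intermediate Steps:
(1/((0 + 2)/(y + (4 - 1)*5) + 8))⁴ = (1/((0 + 2)/(2 + (4 - 1)*5) + 8))⁴ = (1/(2/(2 + 3*5) + 8))⁴ = (1/(2/(2 + 15) + 8))⁴ = (1/(2/17 + 8))⁴ = (1/(138/17))⁴ = (17/138)⁴ = 83521/362673936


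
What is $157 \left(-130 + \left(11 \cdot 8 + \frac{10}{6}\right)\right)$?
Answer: $- \frac{18997}{3} \approx -6332.3$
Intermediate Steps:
$157 \left(-130 + \left(11 \cdot 8 + \frac{10}{6}\right)\right) = 157 \left(-130 + \left(88 + 10 \cdot \frac{1}{6}\right)\right) = 157 \left(-130 + \left(88 + \frac{5}{3}\right)\right) = 157 \left(-130 + \frac{269}{3}\right) = 157 \left(- \frac{121}{3}\right) = - \frac{18997}{3}$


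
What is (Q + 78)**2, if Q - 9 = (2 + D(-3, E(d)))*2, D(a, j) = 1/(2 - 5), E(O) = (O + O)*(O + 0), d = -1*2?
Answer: 73441/9 ≈ 8160.1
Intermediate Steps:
d = -2
E(O) = 2*O**2 (E(O) = (2*O)*O = 2*O**2)
D(a, j) = -1/3 (D(a, j) = 1/(-3) = -1/3)
Q = 37/3 (Q = 9 + (2 - 1/3)*2 = 9 + (5/3)*2 = 9 + 10/3 = 37/3 ≈ 12.333)
(Q + 78)**2 = (37/3 + 78)**2 = (271/3)**2 = 73441/9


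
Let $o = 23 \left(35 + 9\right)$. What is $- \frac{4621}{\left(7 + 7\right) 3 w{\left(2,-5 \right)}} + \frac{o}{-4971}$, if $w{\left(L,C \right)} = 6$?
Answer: $- \frac{7742005}{417564} \approx -18.541$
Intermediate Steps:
$o = 1012$ ($o = 23 \cdot 44 = 1012$)
$- \frac{4621}{\left(7 + 7\right) 3 w{\left(2,-5 \right)}} + \frac{o}{-4971} = - \frac{4621}{\left(7 + 7\right) 3 \cdot 6} + \frac{1012}{-4971} = - \frac{4621}{14 \cdot 3 \cdot 6} + 1012 \left(- \frac{1}{4971}\right) = - \frac{4621}{42 \cdot 6} - \frac{1012}{4971} = - \frac{4621}{252} - \frac{1012}{4971} = - \frac{7742005}{417564}$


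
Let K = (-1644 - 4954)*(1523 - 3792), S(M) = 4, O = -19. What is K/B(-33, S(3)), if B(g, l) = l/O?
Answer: -142223189/2 ≈ -7.1112e+7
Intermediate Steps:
K = 14970862 (K = -6598*(-2269) = 14970862)
B(g, l) = -l/19 (B(g, l) = l/(-19) = l*(-1/19) = -l/19)
K/B(-33, S(3)) = 14970862/((-1/19*4)) = 14970862/(-4/19) = 14970862*(-19/4) = -142223189/2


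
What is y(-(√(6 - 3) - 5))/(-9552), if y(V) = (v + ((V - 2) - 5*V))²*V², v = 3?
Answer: -4003/2388 + 1391*√3/1592 ≈ -0.16293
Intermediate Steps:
y(V) = V²*(1 - 4*V)² (y(V) = (3 + ((V - 2) - 5*V))²*V² = (3 + ((-2 + V) - 5*V))²*V² = (3 + (-2 - 4*V))²*V² = (1 - 4*V)²*V² = V²*(1 - 4*V)²)
y(-(√(6 - 3) - 5))/(-9552) = ((-(√(6 - 3) - 5))²*(-1 + 4*(-(√(6 - 3) - 5)))²)/(-9552) = ((-(√3 - 5))²*(-1 + 4*(-(√3 - 5)))²)*(-1/9552) = ((-(-5 + √3))²*(-1 + 4*(-(-5 + √3)))²)*(-1/9552) = ((5 - √3)²*(-1 + 4*(5 - √3))²)*(-1/9552) = ((5 - √3)²*(-1 + (20 - 4*√3))²)*(-1/9552) = ((5 - √3)²*(19 - 4*√3)²)*(-1/9552) = -(5 - √3)²*(19 - 4*√3)²/9552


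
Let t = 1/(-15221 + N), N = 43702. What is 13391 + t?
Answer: 381389072/28481 ≈ 13391.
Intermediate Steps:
t = 1/28481 (t = 1/(-15221 + 43702) = 1/28481 ≈ 3.5111e-5)
13391 + t = 13391 + 1/28481 = 381389072/28481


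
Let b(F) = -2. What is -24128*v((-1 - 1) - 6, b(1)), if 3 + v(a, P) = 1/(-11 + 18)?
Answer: 482560/7 ≈ 68937.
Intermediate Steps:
v(a, P) = -20/7 (v(a, P) = -3 + 1/(-11 + 18) = -3 + 1/7 = -20/7)
-24128*v((-1 - 1) - 6, b(1)) = -24128*(-20/7) = 482560/7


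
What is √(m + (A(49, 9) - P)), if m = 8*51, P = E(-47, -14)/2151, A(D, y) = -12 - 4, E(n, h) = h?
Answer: √201526234/717 ≈ 19.799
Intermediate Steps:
A(D, y) = -16
P = -14/2151 ≈ -0.0065086
m = 408
√(m + (A(49, 9) - P)) = √(408 + (-16 - 1*(-14/2151))) = √(408 + (-16 + 14/2151)) = √(408 - 34402/2151) = √(843206/2151) = √201526234/717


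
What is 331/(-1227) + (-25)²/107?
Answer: 731458/131289 ≈ 5.5714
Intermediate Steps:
331/(-1227) + (-25)²/107 = 331*(-1/1227) + 625*(1/107) = -331/1227 + 625/107 = 731458/131289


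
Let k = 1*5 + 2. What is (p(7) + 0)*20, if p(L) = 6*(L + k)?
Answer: 1680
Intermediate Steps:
k = 7 (k = 5 + 2 = 7)
p(L) = 42 + 6*L (p(L) = 6*(L + 7) = 6*(7 + L) = 42 + 6*L)
(p(7) + 0)*20 = ((42 + 6*7) + 0)*20 = ((42 + 42) + 0)*20 = (84 + 0)*20 = 84*20 = 1680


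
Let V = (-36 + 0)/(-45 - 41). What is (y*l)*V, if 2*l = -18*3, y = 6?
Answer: -2916/43 ≈ -67.814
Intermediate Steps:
l = -27 (l = (-18*3)/2 = (½)*(-54) = -27)
V = 18/43 (V = -36/(-86) = -36*(-1/86) = 18/43 ≈ 0.41860)
(y*l)*V = (6*(-27))*(18/43) = -162*18/43 = -2916/43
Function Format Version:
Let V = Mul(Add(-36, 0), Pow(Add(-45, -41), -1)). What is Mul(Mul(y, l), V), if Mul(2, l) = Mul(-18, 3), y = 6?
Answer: Rational(-2916, 43) ≈ -67.814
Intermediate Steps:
l = -27 (l = Mul(Rational(1, 2), Mul(-18, 3)) = Mul(Rational(1, 2), -54) = -27)
V = Rational(18, 43) (V = Mul(-36, Pow(-86, -1)) = Mul(-36, Rational(-1, 86)) = Rational(18, 43) ≈ 0.41860)
Mul(Mul(y, l), V) = Mul(Mul(6, -27), Rational(18, 43)) = Mul(-162, Rational(18, 43)) = Rational(-2916, 43)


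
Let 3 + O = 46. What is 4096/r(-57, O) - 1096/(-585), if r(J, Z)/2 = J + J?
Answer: -178856/11115 ≈ -16.091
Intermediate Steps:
O = 43 (O = -3 + 46 = 43)
r(J, Z) = 4*J (r(J, Z) = 2*(J + J) = 2*(2*J) = 4*J)
4096/r(-57, O) - 1096/(-585) = 4096/((4*(-57))) - 1096/(-585) = 4096/(-228) - 1096*(-1/585) = 4096*(-1/228) + 1096/585 = -1024/57 + 1096/585 = -178856/11115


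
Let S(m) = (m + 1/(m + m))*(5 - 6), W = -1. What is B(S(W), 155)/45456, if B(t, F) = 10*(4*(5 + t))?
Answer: 65/11364 ≈ 0.0057198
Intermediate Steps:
S(m) = -m - 1/(2*m) (S(m) = (m + 1/(2*m))*(-1) = -m - 1/(2*m))
B(t, F) = 200 + 40*t (B(t, F) = 10*(20 + 4*t) = 200 + 40*t)
B(S(W), 155)/45456 = (200 + 40*(-1*(-1) - ½/(-1)))/45456 = (200 + 40*(1 - ½*(-1)))*(1/45456) = (200 + 40*(1 + ½))*(1/45456) = (200 + 40*(3/2))*(1/45456) = (200 + 60)*(1/45456) = 260*(1/45456) = 65/11364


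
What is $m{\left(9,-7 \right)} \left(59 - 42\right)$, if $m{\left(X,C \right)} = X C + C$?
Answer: $-1190$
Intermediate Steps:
$m{\left(X,C \right)} = C + C X$ ($m{\left(X,C \right)} = C X + C = C + C X$)
$m{\left(9,-7 \right)} \left(59 - 42\right) = - 7 \left(1 + 9\right) \left(59 - 42\right) = \left(-7\right) 10 \cdot 17 = \left(-70\right) 17 = -1190$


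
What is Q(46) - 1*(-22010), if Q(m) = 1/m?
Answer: 1012461/46 ≈ 22010.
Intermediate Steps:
Q(46) - 1*(-22010) = 1/46 - 1*(-22010) = 1/46 + 22010 = 1012461/46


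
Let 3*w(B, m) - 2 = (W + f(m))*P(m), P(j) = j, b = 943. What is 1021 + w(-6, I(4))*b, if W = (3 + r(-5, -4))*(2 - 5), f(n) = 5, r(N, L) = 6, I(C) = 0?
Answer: 4949/3 ≈ 1649.7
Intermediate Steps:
W = -27 (W = (3 + 6)*(2 - 5) = 9*(-3) = -27)
w(B, m) = 2/3 - 22*m/3 (w(B, m) = 2/3 + ((-27 + 5)*m)/3 = 2/3 + (-22*m)/3 = 2/3 - 22*m/3)
1021 + w(-6, I(4))*b = 1021 + (2/3 - 22/3*0)*943 = 1021 + (2/3 + 0)*943 = 1021 + (2/3)*943 = 1021 + 1886/3 = 4949/3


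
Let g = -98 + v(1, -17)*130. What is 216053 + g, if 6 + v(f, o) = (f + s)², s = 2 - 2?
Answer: 215305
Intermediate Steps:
s = 0
v(f, o) = -6 + f² (v(f, o) = -6 + (f + 0)² = -6 + f²)
g = -748 (g = -98 + (-6 + 1²)*130 = -98 + (-6 + 1)*130 = -98 - 5*130 = -98 - 650 = -748)
216053 + g = 216053 - 748 = 215305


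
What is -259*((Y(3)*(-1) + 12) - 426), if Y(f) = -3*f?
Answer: 104895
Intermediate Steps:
-259*((Y(3)*(-1) + 12) - 426) = -259*((-3*3*(-1) + 12) - 426) = -259*((-9*(-1) + 12) - 426) = -259*((9 + 12) - 426) = -259*(21 - 426) = -259*(-405) = 104895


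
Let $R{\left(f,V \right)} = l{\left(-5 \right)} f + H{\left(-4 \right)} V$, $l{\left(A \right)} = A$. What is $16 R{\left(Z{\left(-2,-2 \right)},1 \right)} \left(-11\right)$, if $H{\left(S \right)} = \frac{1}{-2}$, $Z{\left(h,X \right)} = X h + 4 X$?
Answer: $-3432$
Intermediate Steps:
$Z{\left(h,X \right)} = 4 X + X h$
$H{\left(S \right)} = - \frac{1}{2}$
$R{\left(f,V \right)} = - 5 f - \frac{V}{2}$
$16 R{\left(Z{\left(-2,-2 \right)},1 \right)} \left(-11\right) = 16 \left(- 5 \left(- 2 \left(4 - 2\right)\right) - \frac{1}{2}\right) \left(-11\right) = 16 \left(- 5 \left(\left(-2\right) 2\right) - \frac{1}{2}\right) \left(-11\right) = 16 \left(\left(-5\right) \left(-4\right) - \frac{1}{2}\right) \left(-11\right) = 16 \left(20 - \frac{1}{2}\right) \left(-11\right) = 16 \cdot \frac{39}{2} \left(-11\right) = 312 \left(-11\right) = -3432$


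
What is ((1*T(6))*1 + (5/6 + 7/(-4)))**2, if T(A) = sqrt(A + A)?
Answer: 1849/144 - 11*sqrt(3)/3 ≈ 6.4894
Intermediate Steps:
T(A) = sqrt(2)*sqrt(A) (T(A) = sqrt(2*A) = sqrt(2)*sqrt(A))
((1*T(6))*1 + (5/6 + 7/(-4)))**2 = ((1*(sqrt(2)*sqrt(6)))*1 + (5/6 + 7/(-4)))**2 = ((1*(2*sqrt(3)))*1 + (5*(1/6) + 7*(-1/4)))**2 = ((2*sqrt(3))*1 + (5/6 - 7/4))**2 = (2*sqrt(3) - 11/12)**2 = (-11/12 + 2*sqrt(3))**2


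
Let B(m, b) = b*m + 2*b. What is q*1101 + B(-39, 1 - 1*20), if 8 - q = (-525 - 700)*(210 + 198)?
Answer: 550289311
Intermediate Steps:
B(m, b) = 2*b + b*m
q = 499808 (q = 8 - (-525 - 700)*(210 + 198) = 8 - (-1225)*408 = 8 - 1*(-499800) = 8 + 499800 = 499808)
q*1101 + B(-39, 1 - 1*20) = 499808*1101 + (1 - 1*20)*(2 - 39) = 550288608 + (1 - 20)*(-37) = 550288608 - 19*(-37) = 550288608 + 703 = 550289311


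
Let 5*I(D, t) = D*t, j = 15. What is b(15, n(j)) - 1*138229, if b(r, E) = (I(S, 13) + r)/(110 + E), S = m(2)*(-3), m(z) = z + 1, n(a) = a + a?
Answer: -6911453/50 ≈ -1.3823e+5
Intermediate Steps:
n(a) = 2*a
m(z) = 1 + z
S = -9 (S = (1 + 2)*(-3) = 3*(-3) = -9)
I(D, t) = D*t/5 (I(D, t) = (D*t)/5 = D*t/5)
b(r, E) = (-117/5 + r)/(110 + E) (b(r, E) = ((1/5)*(-9)*13 + r)/(110 + E) = (-117/5 + r)/(110 + E))
b(15, n(j)) - 1*138229 = (-117/5 + 15)/(110 + 2*15) - 1*138229 = -42/5/(110 + 30) - 138229 = -42/5/140 - 138229 = (1/140)*(-42/5) - 138229 = -3/50 - 138229 = -6911453/50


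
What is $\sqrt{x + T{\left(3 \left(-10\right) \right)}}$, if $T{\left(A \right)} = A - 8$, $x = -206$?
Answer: $2 i \sqrt{61} \approx 15.62 i$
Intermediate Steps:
$T{\left(A \right)} = -8 + A$
$\sqrt{x + T{\left(3 \left(-10\right) \right)}} = \sqrt{-206 + \left(-8 + 3 \left(-10\right)\right)} = \sqrt{-206 - 38} = \sqrt{-244} = 2 i \sqrt{61}$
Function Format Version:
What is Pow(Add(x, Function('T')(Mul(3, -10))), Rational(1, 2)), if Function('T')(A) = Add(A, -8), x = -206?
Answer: Mul(2, I, Pow(61, Rational(1, 2))) ≈ Mul(15.620, I)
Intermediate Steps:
Function('T')(A) = Add(-8, A)
Pow(Add(x, Function('T')(Mul(3, -10))), Rational(1, 2)) = Pow(Add(-206, Add(-8, Mul(3, -10))), Rational(1, 2)) = Pow(Add(-206, Add(-8, -30)), Rational(1, 2)) = Pow(Add(-206, -38), Rational(1, 2)) = Pow(-244, Rational(1, 2)) = Mul(2, I, Pow(61, Rational(1, 2)))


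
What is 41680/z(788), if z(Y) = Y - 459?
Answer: 41680/329 ≈ 126.69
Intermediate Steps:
z(Y) = -459 + Y
41680/z(788) = 41680/(-459 + 788) = 41680/329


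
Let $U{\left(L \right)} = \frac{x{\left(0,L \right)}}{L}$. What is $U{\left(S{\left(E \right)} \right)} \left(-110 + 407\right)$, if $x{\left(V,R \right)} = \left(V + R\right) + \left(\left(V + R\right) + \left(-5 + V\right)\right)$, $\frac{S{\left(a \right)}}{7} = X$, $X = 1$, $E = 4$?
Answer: $\frac{2673}{7} \approx 381.86$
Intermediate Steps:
$S{\left(a \right)} = 7$ ($S{\left(a \right)} = 7 \cdot 1 = 7$)
$x{\left(V,R \right)} = -5 + 2 R + 3 V$ ($x{\left(V,R \right)} = \left(R + V\right) + \left(\left(R + V\right) + \left(-5 + V\right)\right) = \left(R + V\right) + \left(-5 + R + 2 V\right) = -5 + 2 R + 3 V$)
$U{\left(L \right)} = \frac{-5 + 2 L}{L}$ ($U{\left(L \right)} = \frac{-5 + 2 L + 3 \cdot 0}{L} = \frac{-5 + 2 L + 0}{L} = \frac{-5 + 2 L}{L}$)
$U{\left(S{\left(E \right)} \right)} \left(-110 + 407\right) = \left(2 - \frac{5}{7}\right) \left(-110 + 407\right) = \left(2 - \frac{5}{7}\right) 297 = \frac{9}{7} \cdot 297 = \frac{2673}{7}$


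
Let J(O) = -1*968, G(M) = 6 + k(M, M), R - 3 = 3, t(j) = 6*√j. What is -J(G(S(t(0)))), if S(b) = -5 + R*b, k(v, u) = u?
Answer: 968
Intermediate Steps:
R = 6 (R = 3 + 3 = 6)
S(b) = -5 + 6*b
G(M) = 6 + M
J(O) = -968
-J(G(S(t(0)))) = -1*(-968) = 968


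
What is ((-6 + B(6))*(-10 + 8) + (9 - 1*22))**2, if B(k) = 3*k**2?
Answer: 47089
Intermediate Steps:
((-6 + B(6))*(-10 + 8) + (9 - 1*22))**2 = ((-6 + 3*6**2)*(-10 + 8) + (9 - 1*22))**2 = ((-6 + 3*36)*(-2) + (9 - 22))**2 = ((-6 + 108)*(-2) - 13)**2 = (102*(-2) - 13)**2 = (-204 - 13)**2 = (-217)**2 = 47089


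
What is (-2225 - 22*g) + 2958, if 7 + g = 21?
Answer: 425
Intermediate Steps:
g = 14 (g = -7 + 21 = 14)
(-2225 - 22*g) + 2958 = (-2225 - 22*14) + 2958 = (-2225 - 308) + 2958 = -2533 + 2958 = 425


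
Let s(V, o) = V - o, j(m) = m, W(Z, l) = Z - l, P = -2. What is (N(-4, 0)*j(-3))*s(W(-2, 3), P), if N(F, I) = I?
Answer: 0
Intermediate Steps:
(N(-4, 0)*j(-3))*s(W(-2, 3), P) = (0*(-3))*((-2 - 1*3) - 1*(-2)) = 0*((-2 - 3) + 2) = 0*(-5 + 2) = 0*(-3) = 0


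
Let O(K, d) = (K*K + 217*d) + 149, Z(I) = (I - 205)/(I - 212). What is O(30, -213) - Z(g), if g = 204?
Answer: -361377/8 ≈ -45172.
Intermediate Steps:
Z(I) = (-205 + I)/(-212 + I)
O(K, d) = 149 + K**2 + 217*d (O(K, d) = (K**2 + 217*d) + 149 = 149 + K**2 + 217*d)
O(30, -213) - Z(g) = (149 + 30**2 + 217*(-213)) - (-205 + 204)/(-212 + 204) = (149 + 900 - 46221) - (-1)/(-8) = -45172 - (-1)*(-1)/8 = -45172 - 1*1/8 = -45172 - 1/8 = -361377/8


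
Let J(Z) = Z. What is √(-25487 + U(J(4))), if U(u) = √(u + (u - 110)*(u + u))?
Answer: √(-25487 + 2*I*√211) ≈ 0.091 + 159.65*I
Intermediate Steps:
U(u) = √(u + 2*u*(-110 + u)) (U(u) = √(u + (-110 + u)*(2*u)) = √(u + 2*u*(-110 + u)))
√(-25487 + U(J(4))) = √(-25487 + √(4*(-219 + 2*4))) = √(-25487 + √(4*(-219 + 8))) = √(-25487 + √(4*(-211))) = √(-25487 + √(-844)) = √(-25487 + 2*I*√211)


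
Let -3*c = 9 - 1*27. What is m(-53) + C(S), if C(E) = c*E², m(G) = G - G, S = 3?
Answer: 54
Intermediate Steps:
c = 6 (c = -(9 - 1*27)/3 = -(9 - 27)/3 = -⅓*(-18) = 6)
m(G) = 0
C(E) = 6*E²
m(-53) + C(S) = 0 + 6*3² = 0 + 6*9 = 0 + 54 = 54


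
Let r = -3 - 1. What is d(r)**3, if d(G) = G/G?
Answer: 1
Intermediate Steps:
r = -4
d(G) = 1
d(r)**3 = 1**3 = 1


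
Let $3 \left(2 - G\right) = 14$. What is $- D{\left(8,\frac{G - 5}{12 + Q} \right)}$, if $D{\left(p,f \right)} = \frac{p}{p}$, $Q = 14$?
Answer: $-1$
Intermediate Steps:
$G = - \frac{8}{3}$ ($G = 2 - \frac{14}{3} = - \frac{8}{3} \approx -2.6667$)
$D{\left(p,f \right)} = 1$
$- D{\left(8,\frac{G - 5}{12 + Q} \right)} = \left(-1\right) 1 = -1$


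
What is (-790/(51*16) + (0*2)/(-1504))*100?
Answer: -9875/102 ≈ -96.814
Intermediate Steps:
(-790/(51*16) + (0*2)/(-1504))*100 = (-790/816 + 0*(-1/1504))*100 = (-790*1/816 + 0)*100 = (-395/408 + 0)*100 = -395/408*100 = -9875/102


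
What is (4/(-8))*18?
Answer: -9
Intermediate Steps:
(4/(-8))*18 = -⅛*4*18 = -½*18 = -9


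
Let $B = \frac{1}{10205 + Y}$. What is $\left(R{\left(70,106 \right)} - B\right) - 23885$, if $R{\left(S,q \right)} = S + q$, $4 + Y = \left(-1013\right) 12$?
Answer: $- \frac{46351094}{1955} \approx -23709.0$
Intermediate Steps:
$Y = -12160$ ($Y = -4 - 12156 = -12160$)
$B = - \frac{1}{1955}$ ($B = \frac{1}{10205 - 12160} = \frac{1}{-1955} = - \frac{1}{1955} \approx -0.00051151$)
$\left(R{\left(70,106 \right)} - B\right) - 23885 = \left(\left(70 + 106\right) - - \frac{1}{1955}\right) - 23885 = \left(176 + \frac{1}{1955}\right) - 23885 = \frac{344081}{1955} - 23885 = - \frac{46351094}{1955}$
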